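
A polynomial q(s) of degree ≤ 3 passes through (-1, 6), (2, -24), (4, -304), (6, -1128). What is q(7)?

Write q(s) = as^3 + bs^2 + cs + d. Substituting each data point gives a linear system:
  -a + b - c + d = 6
  8a + 4b + 2c + d = -24
  64a + 16b + 4c + d = -304
  216a + 36b + 6c + d = -1128
Solving the system yields a = -6, b = 4, c = 4, d = 0.
So q(s) = -6s³ + 4s² + 4s.
Then q(7) = -1834.

-1834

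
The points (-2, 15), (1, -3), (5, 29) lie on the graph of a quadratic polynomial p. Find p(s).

p(s) = 2s^2 - 4s - 1

Using the Lagrange interpolation formula with nodes -2, 1, 5:
  L_0(s) = (s - 1)(s - 5) / 21
  L_1(s) = (s + 2)(s - 5) / -12
  L_2(s) = (s + 2)(s - 1) / 28
Then p(s) = 15·L_0(s) - 3·L_1(s) + 29·L_2(s).
Expanding and collecting terms gives p(s) = 2s^2 - 4s - 1.
Check: p(-2) = 15. ✓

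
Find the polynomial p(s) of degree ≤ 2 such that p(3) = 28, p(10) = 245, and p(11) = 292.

Write p(s) = as^2 + bs + c. Substituting each data point gives a linear system:
  9a + 3b + c = 28
  100a + 10b + c = 245
  121a + 11b + c = 292
Solving the system yields a = 2, b = 5, c = -5.
So p(s) = 2s^2 + 5s - 5.
Check: p(11) = 292. ✓

p(s) = 2s^2 + 5s - 5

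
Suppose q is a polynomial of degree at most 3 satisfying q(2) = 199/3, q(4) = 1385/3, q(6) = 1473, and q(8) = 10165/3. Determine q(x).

Using the Lagrange interpolation formula with nodes 2, 4, 6, 8:
  L_0(x) = (x - 4)(x - 6)(x - 8) / -48
  L_1(x) = (x - 2)(x - 6)(x - 8) / 16
  L_2(x) = (x - 2)(x - 4)(x - 8) / -16
  L_3(x) = (x - 2)(x - 4)(x - 6) / 48
Then q(x) = 199/3·L_0(x) + 1385/3·L_1(x) + 1473·L_2(x) + 10165/3·L_3(x).
Expanding and collecting terms gives q(x) = 6x³ + 5x² - (1/3)x - 1.
Check: q(2) = 199/3. ✓

q(x) = 6x^3 + 5x^2 - (1/3)x - 1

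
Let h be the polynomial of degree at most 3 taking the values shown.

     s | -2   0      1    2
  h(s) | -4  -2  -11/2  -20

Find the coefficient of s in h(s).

Write h(s) = as^3 + bs^2 + cs + d. Substituting each data point gives a linear system:
  -8a + 4b - 2c + d = -4
  d = -2
  a + b + c + d = -11/2
  8a + 4b + 2c + d = -20
Solving the system yields a = -1, b = -5/2, c = 0, d = -2.
So h(s) = -s^3 - (5/2)s^2 - 2.
The coefficient of s is 0.

0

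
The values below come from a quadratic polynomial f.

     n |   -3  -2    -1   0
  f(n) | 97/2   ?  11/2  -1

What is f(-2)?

22

On equispaced nodes a degree-2 polynomial has vanishing third forward difference, so
  - f(-3) + 3·f(-2) - 3·f(-1) + f(0) = 0.
Substituting the known values and solving for f(-2):
  3·f(-2) = 66
  f(-2) = 22.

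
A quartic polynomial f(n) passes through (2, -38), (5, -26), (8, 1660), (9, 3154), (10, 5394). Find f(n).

Using the Lagrange interpolation formula with nodes 2, 5, 8, 9, 10:
  L_0(n) = (n - 5)(n - 8)(n - 9)(n - 10) / 1008
  L_1(n) = (n - 2)(n - 8)(n - 9)(n - 10) / -180
  L_2(n) = (n - 2)(n - 5)(n - 9)(n - 10) / 36
  L_3(n) = (n - 2)(n - 5)(n - 8)(n - 10) / -28
  L_4(n) = (n - 2)(n - 5)(n - 8)(n - 9) / 80
Then f(n) = -38·L_0(n) - 26·L_1(n) + 1660·L_2(n) + 3154·L_3(n) + 5394·L_4(n).
Expanding and collecting terms gives f(n) = n^4 - 4n^3 - 6n^2 - n + 4.
Check: f(5) = -26. ✓

f(n) = n^4 - 4n^3 - 6n^2 - n + 4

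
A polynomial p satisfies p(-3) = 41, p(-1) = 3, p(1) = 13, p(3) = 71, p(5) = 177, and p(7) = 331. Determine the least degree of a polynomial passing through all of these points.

2

Forward differences of the values at n = -3, -1, 1, 3, 5, 7:
  p  : 41  3  13  71  177  331
  Δ  : -38  10  58  106  154
  Δ^2: 48  48  48  48
  Δ^3: 0  0  0
  Δ^4: 0  0
  Δ^5: 0
The second differences are constant (48) and nonzero, while all higher differences vanish, so the minimal degree is 2.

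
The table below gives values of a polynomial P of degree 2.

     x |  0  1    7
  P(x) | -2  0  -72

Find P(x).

Write P(x) = ax^2 + bx + c. Substituting each data point gives a linear system:
  c = -2
  a + b + c = 0
  49a + 7b + c = -72
Solving the system yields a = -2, b = 4, c = -2.
So P(x) = -2x^2 + 4x - 2.
Check: P(0) = -2. ✓

P(x) = -2x^2 + 4x - 2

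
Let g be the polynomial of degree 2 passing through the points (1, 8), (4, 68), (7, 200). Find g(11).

488

Forward differences of the values at n = 1, 4, 7:
  g  : 8  68  200
  Δ  : 60  132
  Δ^2: 72
The second differences are constant, confirming degree 2.
Interpolating (Newton forward form) and evaluating at n = 11 gives g(11) = 488.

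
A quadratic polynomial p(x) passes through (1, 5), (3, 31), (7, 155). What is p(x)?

p(x) = 3x^2 + x + 1

Using the Lagrange interpolation formula with nodes 1, 3, 7:
  L_0(x) = (x - 3)(x - 7) / 12
  L_1(x) = (x - 1)(x - 7) / -8
  L_2(x) = (x - 1)(x - 3) / 24
Then p(x) = 5·L_0(x) + 31·L_1(x) + 155·L_2(x).
Expanding and collecting terms gives p(x) = 3x^2 + x + 1.
Check: p(1) = 5. ✓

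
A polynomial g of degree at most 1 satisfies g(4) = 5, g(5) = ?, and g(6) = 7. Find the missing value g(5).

6

The 2 known points determine the degree-1 polynomial uniquely.
Write g(u) = au + b. Substituting each data point gives a linear system:
  4a + b = 5
  6a + b = 7
Solving the system yields a = 1, b = 1.
So g(u) = u + 1.
Then g(5) = 6.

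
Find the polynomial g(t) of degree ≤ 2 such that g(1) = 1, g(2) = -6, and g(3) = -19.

g(t) = -3t^2 + 2t + 2

Write g(t) = at^2 + bt + c. Substituting each data point gives a linear system:
  a + b + c = 1
  4a + 2b + c = -6
  9a + 3b + c = -19
Solving the system yields a = -3, b = 2, c = 2.
So g(t) = -3t² + 2t + 2.
Check: g(3) = -19. ✓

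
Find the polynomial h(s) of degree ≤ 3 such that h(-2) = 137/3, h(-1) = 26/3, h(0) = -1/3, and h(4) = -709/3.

Write h(s) = as^3 + bs^2 + cs + d. Substituting each data point gives a linear system:
  -8a + 4b - 2c + d = 137/3
  -a + b - c + d = 26/3
  d = -1/3
  64a + 16b + 4c + d = -709/3
Solving the system yields a = -4, b = 2, c = -3, d = -1/3.
So h(s) = -4s^3 + 2s^2 - 3s - 1/3.
Check: h(-1) = 26/3. ✓

h(s) = -4s^3 + 2s^2 - 3s - 1/3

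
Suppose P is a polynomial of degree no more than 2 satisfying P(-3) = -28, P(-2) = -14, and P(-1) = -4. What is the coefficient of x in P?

4

Write P(x) = ax^2 + bx + c. Substituting each data point gives a linear system:
  9a - 3b + c = -28
  4a - 2b + c = -14
  a - b + c = -4
Solving the system yields a = -2, b = 4, c = 2.
So P(x) = -2x^2 + 4x + 2.
The coefficient of x is 4.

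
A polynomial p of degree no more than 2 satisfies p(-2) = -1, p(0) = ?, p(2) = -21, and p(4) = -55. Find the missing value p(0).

-3

The 3 known points determine the degree-2 polynomial uniquely.
Write p(s) = as^2 + bs + c. Substituting each data point gives a linear system:
  4a - 2b + c = -1
  4a + 2b + c = -21
  16a + 4b + c = -55
Solving the system yields a = -2, b = -5, c = -3.
So p(s) = -2s² - 5s - 3.
Then p(0) = -3.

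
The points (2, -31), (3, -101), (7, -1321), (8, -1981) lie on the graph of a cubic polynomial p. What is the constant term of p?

-5

Write p(t) = at^3 + bt^2 + ct + d. Substituting each data point gives a linear system:
  8a + 4b + 2c + d = -31
  27a + 9b + 3c + d = -101
  343a + 49b + 7c + d = -1321
  512a + 64b + 8c + d = -1981
Solving the system yields a = -4, b = 1, c = 1, d = -5.
So p(t) = -4t^3 + t^2 + t - 5.
The constant term is -5.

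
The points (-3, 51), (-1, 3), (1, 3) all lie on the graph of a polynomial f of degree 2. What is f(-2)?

21

Forward differences of the values at t = -3, -1, 1:
  f  : 51  3  3
  Δ  : -48  0
  Δ^2: 48
The second differences are constant, confirming degree 2.
Interpolating (Newton forward form) and evaluating at t = -2 gives f(-2) = 21.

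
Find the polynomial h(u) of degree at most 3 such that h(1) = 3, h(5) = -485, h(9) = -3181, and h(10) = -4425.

h(u) = -5u^3 + 6u^2 - 3u + 5

Using the Lagrange interpolation formula with nodes 1, 5, 9, 10:
  L_0(u) = (u - 5)(u - 9)(u - 10) / -288
  L_1(u) = (u - 1)(u - 9)(u - 10) / 80
  L_2(u) = (u - 1)(u - 5)(u - 10) / -32
  L_3(u) = (u - 1)(u - 5)(u - 9) / 45
Then h(u) = 3·L_0(u) - 485·L_1(u) - 3181·L_2(u) - 4425·L_3(u).
Expanding and collecting terms gives h(u) = -5u³ + 6u² - 3u + 5.
Check: h(1) = 3. ✓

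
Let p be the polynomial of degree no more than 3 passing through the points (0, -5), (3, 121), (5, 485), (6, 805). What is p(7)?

1241

Using the Lagrange interpolation formula with nodes 0, 3, 5, 6:
  L_0(x) = (x - 3)(x - 5)(x - 6) / -90
  L_1(x) = x(x - 5)(x - 6) / 18
  L_2(x) = x(x - 3)(x - 6) / -10
  L_3(x) = x(x - 3)(x - 5) / 18
Then p(x) = -5·L_0(x) + 121·L_1(x) + 485·L_2(x) + 805·L_3(x).
Expanding and collecting terms gives p(x) = 3x^3 + 4x^2 + 3x - 5.
Evaluating at x = 7: p(7) = 1241.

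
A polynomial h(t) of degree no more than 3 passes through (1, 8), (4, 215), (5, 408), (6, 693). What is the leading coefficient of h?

3

Write h(t) = at^3 + bt^2 + ct + d. Substituting each data point gives a linear system:
  a + b + c + d = 8
  64a + 16b + 4c + d = 215
  125a + 25b + 5c + d = 408
  216a + 36b + 6c + d = 693
Solving the system yields a = 3, b = 1, c = 1, d = 3.
So h(t) = 3t³ + t² + t + 3.
The leading coefficient is 3.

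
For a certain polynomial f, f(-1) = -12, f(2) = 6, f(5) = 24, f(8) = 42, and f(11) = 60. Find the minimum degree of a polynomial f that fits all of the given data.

1

Forward differences of the values at t = -1, 2, 5, 8, 11:
  f  : -12  6  24  42  60
  Δ  : 18  18  18  18
  Δ^2: 0  0  0
  Δ^3: 0  0
  Δ^4: 0
The first differences are constant (18) and nonzero, while all higher differences vanish, so the minimal degree is 1.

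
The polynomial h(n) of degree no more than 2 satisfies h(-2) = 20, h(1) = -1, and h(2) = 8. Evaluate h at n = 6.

124

Using the Lagrange interpolation formula with nodes -2, 1, 2:
  L_0(n) = (n - 1)(n - 2) / 12
  L_1(n) = (n + 2)(n - 2) / -3
  L_2(n) = (n + 2)(n - 1) / 4
Then h(n) = 20·L_0(n) - 1·L_1(n) + 8·L_2(n).
Expanding and collecting terms gives h(n) = 4n^2 - 3n - 2.
Evaluating at n = 6: h(6) = 124.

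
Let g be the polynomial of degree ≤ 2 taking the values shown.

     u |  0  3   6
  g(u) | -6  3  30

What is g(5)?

Write g(u) = au^2 + bu + c. Substituting each data point gives a linear system:
  c = -6
  9a + 3b + c = 3
  36a + 6b + c = 30
Solving the system yields a = 1, b = 0, c = -6.
So g(u) = u^2 - 6.
Then g(5) = 19.

19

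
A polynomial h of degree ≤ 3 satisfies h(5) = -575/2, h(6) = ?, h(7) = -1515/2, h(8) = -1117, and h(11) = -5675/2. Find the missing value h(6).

The 4 known points determine the degree-3 polynomial uniquely.
Write h(t) = at^3 + bt^2 + ct + d. Substituting each data point gives a linear system:
  125a + 25b + 5c + d = -575/2
  343a + 49b + 7c + d = -1515/2
  512a + 64b + 8c + d = -1117
  1331a + 121b + 11c + d = -5675/2
Solving the system yields a = -2, b = -3/2, c = 1, d = -5.
So h(t) = -2t^3 - (3/2)t^2 + t - 5.
Then h(6) = -485.

-485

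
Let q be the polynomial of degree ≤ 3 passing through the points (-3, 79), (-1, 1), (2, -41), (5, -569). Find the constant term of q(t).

1

Write q(t) = at^3 + bt^2 + ct + d. Substituting each data point gives a linear system:
  -27a + 9b - 3c + d = 79
  -a + b - c + d = 1
  8a + 4b + 2c + d = -41
  125a + 25b + 5c + d = -569
Solving the system yields a = -4, b = -3, c = 1, d = 1.
So q(t) = -4t^3 - 3t^2 + t + 1.
The constant term is 1.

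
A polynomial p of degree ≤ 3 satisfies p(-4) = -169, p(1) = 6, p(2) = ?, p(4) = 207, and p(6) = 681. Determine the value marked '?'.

The 4 known points determine the degree-3 polynomial uniquely.
Write p(s) = as^3 + bs^2 + cs + d. Substituting each data point gives a linear system:
  -64a + 16b - 4c + d = -169
  a + b + c + d = 6
  64a + 16b + 4c + d = 207
  216a + 36b + 6c + d = 681
Solving the system yields a = 3, b = 1, c = -1, d = 3.
So p(s) = 3s^3 + s^2 - s + 3.
Then p(2) = 29.

29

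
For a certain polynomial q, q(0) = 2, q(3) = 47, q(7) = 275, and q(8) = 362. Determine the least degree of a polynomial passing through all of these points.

Divided differences on the nodes 0, 3, 7, 8:
  order 0: 2  47  275  362
  order 1: 15  57  87
  order 2: 6  6
  order 3: 0
The order-2 divided differences are all 6 (nonzero) and every higher order vanishes, so the data lies on a polynomial of degree exactly 2.

2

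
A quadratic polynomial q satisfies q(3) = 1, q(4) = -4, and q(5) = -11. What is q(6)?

-20

Write q(x) = ax^2 + bx + c. Substituting each data point gives a linear system:
  9a + 3b + c = 1
  16a + 4b + c = -4
  25a + 5b + c = -11
Solving the system yields a = -1, b = 2, c = 4.
So q(x) = -x² + 2x + 4.
Then q(6) = -20.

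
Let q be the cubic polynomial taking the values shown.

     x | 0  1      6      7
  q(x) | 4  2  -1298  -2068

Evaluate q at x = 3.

-152

Write q(x) = ax^3 + bx^2 + cx + d. Substituting each data point gives a linear system:
  d = 4
  a + b + c + d = 2
  216a + 36b + 6c + d = -1298
  343a + 49b + 7c + d = -2068
Solving the system yields a = -6, b = -1, c = 5, d = 4.
So q(x) = -6x^3 - x^2 + 5x + 4.
Then q(3) = -152.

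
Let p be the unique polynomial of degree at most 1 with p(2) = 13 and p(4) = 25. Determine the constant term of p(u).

1

Write p(u) = au + b. Substituting each data point gives a linear system:
  2a + b = 13
  4a + b = 25
Solving the system yields a = 6, b = 1.
So p(u) = 6u + 1.
The constant term is 1.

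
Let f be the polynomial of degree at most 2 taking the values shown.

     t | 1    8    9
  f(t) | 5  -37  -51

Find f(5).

-7

Write f(t) = at^2 + bt + c. Substituting each data point gives a linear system:
  a + b + c = 5
  64a + 8b + c = -37
  81a + 9b + c = -51
Solving the system yields a = -1, b = 3, c = 3.
So f(t) = -t^2 + 3t + 3.
Then f(5) = -7.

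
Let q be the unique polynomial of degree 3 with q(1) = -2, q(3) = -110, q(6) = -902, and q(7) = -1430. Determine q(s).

q(s) = -4s^3 - 2s^2 + 6s - 2

Write q(s) = as^3 + bs^2 + cs + d. Substituting each data point gives a linear system:
  a + b + c + d = -2
  27a + 9b + 3c + d = -110
  216a + 36b + 6c + d = -902
  343a + 49b + 7c + d = -1430
Solving the system yields a = -4, b = -2, c = 6, d = -2.
So q(s) = -4s^3 - 2s^2 + 6s - 2.
Check: q(1) = -2. ✓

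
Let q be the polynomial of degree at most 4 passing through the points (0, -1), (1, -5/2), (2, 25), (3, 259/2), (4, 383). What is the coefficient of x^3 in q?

Write q(x) = ax^4 + bx^3 + cx^2 + dx + e. Substituting each data point gives a linear system:
  e = -1
  a + b + c + d + e = -5/2
  16a + 8b + 4c + 2d + e = 25
  81a + 27b + 9c + 3d + e = 259/2
  256a + 64b + 16c + 4d + e = 383
Solving the system yields a = 1, b = 2, c = 3/2, d = -6, e = -1.
So q(x) = x^4 + 2x^3 + (3/2)x^2 - 6x - 1.
The coefficient of x^3 is 2.

2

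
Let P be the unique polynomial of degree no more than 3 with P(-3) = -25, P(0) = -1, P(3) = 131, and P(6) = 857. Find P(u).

Write P(u) = au^3 + bu^2 + cu + d. Substituting each data point gives a linear system:
  -27a + 9b - 3c + d = -25
  d = -1
  27a + 9b + 3c + d = 131
  216a + 36b + 6c + d = 857
Solving the system yields a = 3, b = 6, c = -1, d = -1.
So P(u) = 3u³ + 6u² - u - 1.
Check: P(6) = 857. ✓

P(u) = 3u^3 + 6u^2 - u - 1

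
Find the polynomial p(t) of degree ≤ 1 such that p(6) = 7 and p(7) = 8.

p(t) = t + 1

Write p(t) = at + b. Substituting each data point gives a linear system:
  6a + b = 7
  7a + b = 8
Solving the system yields a = 1, b = 1.
So p(t) = t + 1.
Check: p(7) = 8. ✓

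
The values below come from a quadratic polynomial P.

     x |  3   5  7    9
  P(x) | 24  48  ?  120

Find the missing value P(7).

The 3 known points determine the degree-2 polynomial uniquely.
Write P(x) = ax^2 + bx + c. Substituting each data point gives a linear system:
  9a + 3b + c = 24
  25a + 5b + c = 48
  81a + 9b + c = 120
Solving the system yields a = 1, b = 4, c = 3.
So P(x) = x² + 4x + 3.
Then P(7) = 80.

80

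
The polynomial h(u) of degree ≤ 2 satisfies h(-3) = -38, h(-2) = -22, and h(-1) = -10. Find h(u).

h(u) = -2u^2 + 6u - 2

Write h(u) = au^2 + bu + c. Substituting each data point gives a linear system:
  9a - 3b + c = -38
  4a - 2b + c = -22
  a - b + c = -10
Solving the system yields a = -2, b = 6, c = -2.
So h(u) = -2u^2 + 6u - 2.
Check: h(-2) = -22. ✓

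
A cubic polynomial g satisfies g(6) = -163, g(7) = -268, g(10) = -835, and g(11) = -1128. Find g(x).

Write g(x) = ax^3 + bx^2 + cx + d. Substituting each data point gives a linear system:
  216a + 36b + 6c + d = -163
  343a + 49b + 7c + d = -268
  1000a + 100b + 10c + d = -835
  1331a + 121b + 11c + d = -1128
Solving the system yields a = -1, b = 2, c = -4, d = 5.
So g(x) = -x^3 + 2x^2 - 4x + 5.
Check: g(10) = -835. ✓

g(x) = -x^3 + 2x^2 - 4x + 5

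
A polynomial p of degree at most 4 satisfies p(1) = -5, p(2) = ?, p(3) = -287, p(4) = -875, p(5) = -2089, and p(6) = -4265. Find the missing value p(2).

-61

The 5 known points determine the degree-4 polynomial uniquely.
Write p(s) = as^4 + bs^3 + cs^2 + ds + e. Substituting each data point gives a linear system:
  a + b + c + d + e = -5
  81a + 27b + 9c + 3d + e = -287
  256a + 64b + 16c + 4d + e = -875
  625a + 125b + 25c + 5d + e = -2089
  1296a + 216b + 36c + 6d + e = -4265
Solving the system yields a = -3, b = -2, c = 2, d = -3, e = 1.
So p(s) = -3s^4 - 2s^3 + 2s^2 - 3s + 1.
Then p(2) = -61.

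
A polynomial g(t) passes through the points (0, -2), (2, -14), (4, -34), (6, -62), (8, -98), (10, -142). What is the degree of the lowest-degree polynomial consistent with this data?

Forward differences of the values at t = 0, 2, 4, 6, 8, 10:
  g  : -2  -14  -34  -62  -98  -142
  Δ  : -12  -20  -28  -36  -44
  Δ^2: -8  -8  -8  -8
  Δ^3: 0  0  0
  Δ^4: 0  0
  Δ^5: 0
The second differences are constant (-8) and nonzero, while all higher differences vanish, so the minimal degree is 2.

2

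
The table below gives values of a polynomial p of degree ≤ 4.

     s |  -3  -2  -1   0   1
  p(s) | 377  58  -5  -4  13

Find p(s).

Write p(s) = as^4 + bs^3 + cs^2 + ds + e. Substituting each data point gives a linear system:
  81a - 27b + 9c - 3d + e = 377
  16a - 8b + 4c - 2d + e = 58
  a - b + c - d + e = -5
  e = -4
  a + b + c + d + e = 13
Solving the system yields a = 6, b = 4, c = 2, d = 5, e = -4.
So p(s) = 6s^4 + 4s^3 + 2s^2 + 5s - 4.
Check: p(0) = -4. ✓

p(s) = 6s^4 + 4s^3 + 2s^2 + 5s - 4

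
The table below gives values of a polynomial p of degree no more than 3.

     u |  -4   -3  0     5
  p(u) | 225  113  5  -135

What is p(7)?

Write p(u) = au^3 + bu^2 + cu + d. Substituting each data point gives a linear system:
  -64a + 16b - 4c + d = 225
  -27a + 9b - 3c + d = 113
  d = 5
  125a + 25b + 5c + d = -135
Solving the system yields a = -2, b = 5, c = -3, d = 5.
So p(u) = -2u^3 + 5u^2 - 3u + 5.
Then p(7) = -457.

-457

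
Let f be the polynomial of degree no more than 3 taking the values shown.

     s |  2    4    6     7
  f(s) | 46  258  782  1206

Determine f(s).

f(s) = 3s^3 + 3s^2 + 4s + 2

Write f(s) = as^3 + bs^2 + cs + d. Substituting each data point gives a linear system:
  8a + 4b + 2c + d = 46
  64a + 16b + 4c + d = 258
  216a + 36b + 6c + d = 782
  343a + 49b + 7c + d = 1206
Solving the system yields a = 3, b = 3, c = 4, d = 2.
So f(s) = 3s^3 + 3s^2 + 4s + 2.
Check: f(4) = 258. ✓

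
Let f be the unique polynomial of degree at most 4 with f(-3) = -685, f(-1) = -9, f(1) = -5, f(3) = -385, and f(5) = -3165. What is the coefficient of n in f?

-4

Write f(n) = an^4 + bn^3 + cn^2 + dn + e. Substituting each data point gives a linear system:
  81a - 27b + 9c - 3d + e = -685
  a - b + c - d + e = -9
  a + b + c + d + e = -5
  81a + 27b + 9c + 3d + e = -385
  625a + 125b + 25c + 5d + e = -3165
Solving the system yields a = -6, b = 6, c = -6, d = -4, e = 5.
So f(n) = -6n⁴ + 6n³ - 6n² - 4n + 5.
The coefficient of n is -4.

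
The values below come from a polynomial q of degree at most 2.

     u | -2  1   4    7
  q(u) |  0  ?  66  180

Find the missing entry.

The 3 known points determine the degree-2 polynomial uniquely.
Write q(u) = au^2 + bu + c. Substituting each data point gives a linear system:
  4a - 2b + c = 0
  16a + 4b + c = 66
  49a + 7b + c = 180
Solving the system yields a = 3, b = 5, c = -2.
So q(u) = 3u² + 5u - 2.
Then q(1) = 6.

6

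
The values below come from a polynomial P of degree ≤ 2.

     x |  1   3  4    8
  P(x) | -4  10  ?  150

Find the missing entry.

The 3 known points determine the degree-2 polynomial uniquely.
Write P(x) = ax^2 + bx + c. Substituting each data point gives a linear system:
  a + b + c = -4
  9a + 3b + c = 10
  64a + 8b + c = 150
Solving the system yields a = 3, b = -5, c = -2.
So P(x) = 3x² - 5x - 2.
Then P(4) = 26.

26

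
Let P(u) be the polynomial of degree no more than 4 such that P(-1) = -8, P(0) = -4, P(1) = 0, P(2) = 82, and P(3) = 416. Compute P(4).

Using the Lagrange interpolation formula with nodes -1, 0, 1, 2, 3:
  L_0(u) = u(u - 1)(u - 2)(u - 3) / 24
  L_1(u) = (u + 1)(u - 1)(u - 2)(u - 3) / -6
  L_2(u) = (u + 1)u(u - 2)(u - 3) / 4
  L_3(u) = (u + 1)u(u - 1)(u - 3) / -6
  L_4(u) = (u + 1)u(u - 1)(u - 2) / 24
Then P(u) = -8·L_0(u) - 4·L_1(u) + 0·L_2(u) + 82·L_3(u) + 416·L_4(u).
Expanding and collecting terms gives P(u) = 4u^4 + 5u^3 - 4u^2 - u - 4.
Evaluating at u = 4: P(4) = 1272.

1272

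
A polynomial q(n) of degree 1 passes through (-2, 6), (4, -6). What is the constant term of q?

Write q(n) = an + b. Substituting each data point gives a linear system:
  -2a + b = 6
  4a + b = -6
Solving the system yields a = -2, b = 2.
So q(n) = -2n + 2.
The constant term is 2.

2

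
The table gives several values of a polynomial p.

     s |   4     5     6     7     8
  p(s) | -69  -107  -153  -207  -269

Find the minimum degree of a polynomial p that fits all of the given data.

2

Forward differences of the values at s = 4, 5, 6, 7, 8:
  p  : -69  -107  -153  -207  -269
  Δ  : -38  -46  -54  -62
  Δ^2: -8  -8  -8
  Δ^3: 0  0
  Δ^4: 0
The second differences are constant (-8) and nonzero, while all higher differences vanish, so the minimal degree is 2.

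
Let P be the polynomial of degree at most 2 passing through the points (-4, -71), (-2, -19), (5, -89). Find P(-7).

Write P(x) = ax^2 + bx + c. Substituting each data point gives a linear system:
  16a - 4b + c = -71
  4a - 2b + c = -19
  25a + 5b + c = -89
Solving the system yields a = -4, b = 2, c = 1.
So P(x) = -4x^2 + 2x + 1.
Then P(-7) = -209.

-209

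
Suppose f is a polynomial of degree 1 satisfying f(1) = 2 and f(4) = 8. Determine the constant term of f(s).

0

Write f(s) = as + b. Substituting each data point gives a linear system:
  a + b = 2
  4a + b = 8
Solving the system yields a = 2, b = 0.
So f(s) = 2s.
The constant term is 0.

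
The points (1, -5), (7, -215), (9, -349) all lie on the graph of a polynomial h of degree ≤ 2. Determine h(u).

h(u) = -4u^2 - 3u + 2

Using the Lagrange interpolation formula with nodes 1, 7, 9:
  L_0(u) = (u - 7)(u - 9) / 48
  L_1(u) = (u - 1)(u - 9) / -12
  L_2(u) = (u - 1)(u - 7) / 16
Then h(u) = -5·L_0(u) - 215·L_1(u) - 349·L_2(u).
Expanding and collecting terms gives h(u) = -4u^2 - 3u + 2.
Check: h(7) = -215. ✓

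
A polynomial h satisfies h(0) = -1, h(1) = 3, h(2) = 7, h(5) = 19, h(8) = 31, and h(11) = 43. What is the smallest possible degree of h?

Divided differences on the nodes 0, 1, 2, 5, 8, 11:
  order 0: -1  3  7  19  31  43
  order 1: 4  4  4  4  4
  order 2: 0  0  0  0
  order 3: 0  0  0
  order 4: 0  0
  order 5: 0
The order-1 divided differences are all 4 (nonzero) and every higher order vanishes, so the data lies on a polynomial of degree exactly 1.

1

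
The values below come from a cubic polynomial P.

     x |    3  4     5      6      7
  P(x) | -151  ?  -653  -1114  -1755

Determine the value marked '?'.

On equispaced nodes a degree-3 polynomial has vanishing fourth forward difference, so
  P(3) - 4·P(4) + 6·P(5) - 4·P(6) + P(7) = 0.
Substituting the known values and solving for P(4):
  -4·P(4) = 1368
  P(4) = -342.

-342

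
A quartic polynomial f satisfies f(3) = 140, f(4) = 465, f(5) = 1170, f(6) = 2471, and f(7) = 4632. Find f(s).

f(s) = 2s^4 - 4s^2 + 3s + 5

Write f(s) = as^4 + bs^3 + cs^2 + ds + e. Substituting each data point gives a linear system:
  81a + 27b + 9c + 3d + e = 140
  256a + 64b + 16c + 4d + e = 465
  625a + 125b + 25c + 5d + e = 1170
  1296a + 216b + 36c + 6d + e = 2471
  2401a + 343b + 49c + 7d + e = 4632
Solving the system yields a = 2, b = 0, c = -4, d = 3, e = 5.
So f(s) = 2s^4 - 4s^2 + 3s + 5.
Check: f(4) = 465. ✓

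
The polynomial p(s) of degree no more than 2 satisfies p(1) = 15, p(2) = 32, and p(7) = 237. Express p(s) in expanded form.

Using the Lagrange interpolation formula with nodes 1, 2, 7:
  L_0(s) = (s - 2)(s - 7) / 6
  L_1(s) = (s - 1)(s - 7) / -5
  L_2(s) = (s - 1)(s - 2) / 30
Then p(s) = 15·L_0(s) + 32·L_1(s) + 237·L_2(s).
Expanding and collecting terms gives p(s) = 4s^2 + 5s + 6.
Check: p(2) = 32. ✓

p(s) = 4s^2 + 5s + 6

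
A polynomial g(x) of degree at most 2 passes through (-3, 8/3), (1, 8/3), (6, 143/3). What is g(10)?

359/3

Using the Lagrange interpolation formula with nodes -3, 1, 6:
  L_0(x) = (x - 1)(x - 6) / 36
  L_1(x) = (x + 3)(x - 6) / -20
  L_2(x) = (x + 3)(x - 1) / 45
Then g(x) = 8/3·L_0(x) + 8/3·L_1(x) + 143/3·L_2(x).
Expanding and collecting terms gives g(x) = x² + 2x - 1/3.
Evaluating at x = 10: g(10) = 359/3.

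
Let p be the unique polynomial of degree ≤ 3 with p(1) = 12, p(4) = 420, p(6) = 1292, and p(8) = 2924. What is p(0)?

Using the Lagrange interpolation formula with nodes 1, 4, 6, 8:
  L_0(u) = (u - 4)(u - 6)(u - 8) / -105
  L_1(u) = (u - 1)(u - 6)(u - 8) / 24
  L_2(u) = (u - 1)(u - 4)(u - 8) / -20
  L_3(u) = (u - 1)(u - 4)(u - 6) / 56
Then p(u) = 12·L_0(u) + 420·L_1(u) + 1292·L_2(u) + 2924·L_3(u).
Expanding and collecting terms gives p(u) = 5u^3 + 5u^2 + 6u - 4.
Evaluating at u = 0: p(0) = -4.

-4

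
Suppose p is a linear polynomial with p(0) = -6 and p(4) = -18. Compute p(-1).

-3

Using the Lagrange interpolation formula with nodes 0, 4:
  L_0(n) = (n - 4) / -4
  L_1(n) = n / 4
Then p(n) = -6·L_0(n) - 18·L_1(n).
Expanding and collecting terms gives p(n) = -3n - 6.
Evaluating at n = -1: p(-1) = -3.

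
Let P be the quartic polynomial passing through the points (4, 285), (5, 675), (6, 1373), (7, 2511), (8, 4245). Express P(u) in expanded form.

Write P(u) = au^4 + bu^3 + cu^2 + du + e. Substituting each data point gives a linear system:
  256a + 64b + 16c + 4d + e = 285
  625a + 125b + 25c + 5d + e = 675
  1296a + 216b + 36c + 6d + e = 1373
  2401a + 343b + 49c + 7d + e = 2511
  4096a + 512b + 64c + 8d + e = 4245
Solving the system yields a = 1, b = 0, c = 3, d = -6, e = 5.
So P(u) = u^4 + 3u^2 - 6u + 5.
Check: P(4) = 285. ✓

P(u) = u^4 + 3u^2 - 6u + 5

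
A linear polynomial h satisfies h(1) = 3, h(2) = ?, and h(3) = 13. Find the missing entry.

The 2 known points determine the degree-1 polynomial uniquely.
Write h(x) = ax + b. Substituting each data point gives a linear system:
  a + b = 3
  3a + b = 13
Solving the system yields a = 5, b = -2.
So h(x) = 5x - 2.
Then h(2) = 8.

8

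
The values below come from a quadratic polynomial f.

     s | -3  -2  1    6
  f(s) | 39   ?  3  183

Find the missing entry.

15

The 3 known points determine the degree-2 polynomial uniquely.
Write f(s) = as^2 + bs + c. Substituting each data point gives a linear system:
  9a - 3b + c = 39
  a + b + c = 3
  36a + 6b + c = 183
Solving the system yields a = 5, b = 1, c = -3.
So f(s) = 5s^2 + s - 3.
Then f(-2) = 15.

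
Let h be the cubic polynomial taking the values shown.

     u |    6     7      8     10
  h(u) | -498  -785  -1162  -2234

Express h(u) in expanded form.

h(u) = -2u^3 - 3u^2 + 6u + 6

Write h(u) = au^3 + bu^2 + cu + d. Substituting each data point gives a linear system:
  216a + 36b + 6c + d = -498
  343a + 49b + 7c + d = -785
  512a + 64b + 8c + d = -1162
  1000a + 100b + 10c + d = -2234
Solving the system yields a = -2, b = -3, c = 6, d = 6.
So h(u) = -2u³ - 3u² + 6u + 6.
Check: h(8) = -1162. ✓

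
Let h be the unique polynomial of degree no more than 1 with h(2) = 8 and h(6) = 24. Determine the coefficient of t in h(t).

4

Write h(t) = at + b. Substituting each data point gives a linear system:
  2a + b = 8
  6a + b = 24
Solving the system yields a = 4, b = 0.
So h(t) = 4t.
The leading coefficient is 4.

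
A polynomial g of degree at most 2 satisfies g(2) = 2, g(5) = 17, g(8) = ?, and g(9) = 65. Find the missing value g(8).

50

The 3 known points determine the degree-2 polynomial uniquely.
Write g(t) = at^2 + bt + c. Substituting each data point gives a linear system:
  4a + 2b + c = 2
  25a + 5b + c = 17
  81a + 9b + c = 65
Solving the system yields a = 1, b = -2, c = 2.
So g(t) = t^2 - 2t + 2.
Then g(8) = 50.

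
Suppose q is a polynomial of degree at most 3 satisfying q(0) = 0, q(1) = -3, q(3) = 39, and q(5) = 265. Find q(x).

Using the Lagrange interpolation formula with nodes 0, 1, 3, 5:
  L_0(x) = (x - 1)(x - 3)(x - 5) / -15
  L_1(x) = x(x - 3)(x - 5) / 8
  L_2(x) = x(x - 1)(x - 5) / -12
  L_3(x) = x(x - 1)(x - 3) / 40
Then q(x) = 0·L_0(x) - 3·L_1(x) + 39·L_2(x) + 265·L_3(x).
Expanding and collecting terms gives q(x) = 3x^3 - 4x^2 - 2x.
Check: q(0) = 0. ✓

q(x) = 3x^3 - 4x^2 - 2x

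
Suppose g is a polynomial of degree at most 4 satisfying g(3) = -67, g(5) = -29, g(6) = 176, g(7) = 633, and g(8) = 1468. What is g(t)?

g(t) = t^4 - 5t^3 - t^2 - 4

Write g(t) = at^4 + bt^3 + ct^2 + dt + e. Substituting each data point gives a linear system:
  81a + 27b + 9c + 3d + e = -67
  625a + 125b + 25c + 5d + e = -29
  1296a + 216b + 36c + 6d + e = 176
  2401a + 343b + 49c + 7d + e = 633
  4096a + 512b + 64c + 8d + e = 1468
Solving the system yields a = 1, b = -5, c = -1, d = 0, e = -4.
So g(t) = t^4 - 5t^3 - t^2 - 4.
Check: g(5) = -29. ✓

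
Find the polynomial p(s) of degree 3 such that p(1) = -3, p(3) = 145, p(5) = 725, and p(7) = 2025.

p(s) = 6s^3 - 4s - 5

Write p(s) = as^3 + bs^2 + cs + d. Substituting each data point gives a linear system:
  a + b + c + d = -3
  27a + 9b + 3c + d = 145
  125a + 25b + 5c + d = 725
  343a + 49b + 7c + d = 2025
Solving the system yields a = 6, b = 0, c = -4, d = -5.
So p(s) = 6s³ - 4s - 5.
Check: p(1) = -3. ✓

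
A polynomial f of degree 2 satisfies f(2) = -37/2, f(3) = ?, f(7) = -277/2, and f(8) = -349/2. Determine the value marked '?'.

The 3 known points determine the degree-2 polynomial uniquely.
Write f(u) = au^2 + bu + c. Substituting each data point gives a linear system:
  4a + 2b + c = -37/2
  49a + 7b + c = -277/2
  64a + 8b + c = -349/2
Solving the system yields a = -2, b = -6, c = 3/2.
So f(u) = -2u^2 - 6u + 3/2.
Then f(3) = -69/2.

-69/2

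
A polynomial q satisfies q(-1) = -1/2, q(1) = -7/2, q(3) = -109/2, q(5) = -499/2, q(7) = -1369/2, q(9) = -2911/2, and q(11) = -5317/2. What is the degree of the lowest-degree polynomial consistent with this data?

Forward differences of the values at n = -1, 1, 3, 5, 7, 9, 11:
  q  : -1/2  -7/2  -109/2  -499/2  -1369/2  -2911/2  -5317/2
  Δ  : -3  -51  -195  -435  -771  -1203
  Δ^2: -48  -144  -240  -336  -432
  Δ^3: -96  -96  -96  -96
  Δ^4: 0  0  0
  Δ^5: 0  0
  Δ^6: 0
The third differences are constant (-96) and nonzero, while all higher differences vanish, so the minimal degree is 3.

3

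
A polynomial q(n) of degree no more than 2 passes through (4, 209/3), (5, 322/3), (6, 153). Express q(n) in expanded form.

q(n) = 4n^2 + (5/3)n - 1

Write q(n) = an^2 + bn + c. Substituting each data point gives a linear system:
  16a + 4b + c = 209/3
  25a + 5b + c = 322/3
  36a + 6b + c = 153
Solving the system yields a = 4, b = 5/3, c = -1.
So q(n) = 4n^2 + (5/3)n - 1.
Check: q(4) = 209/3. ✓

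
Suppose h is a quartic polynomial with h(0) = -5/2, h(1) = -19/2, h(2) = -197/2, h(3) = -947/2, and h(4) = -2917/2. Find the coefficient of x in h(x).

-4

Write h(x) = ax^4 + bx^3 + cx^2 + dx + e. Substituting each data point gives a linear system:
  e = -5/2
  a + b + c + d + e = -19/2
  16a + 8b + 4c + 2d + e = -197/2
  81a + 27b + 9c + 3d + e = -947/2
  256a + 64b + 16c + 4d + e = -2917/2
Solving the system yields a = -5, b = -4, c = 6, d = -4, e = -5/2.
So h(x) = -5x⁴ - 4x³ + 6x² - 4x - 5/2.
The coefficient of x is -4.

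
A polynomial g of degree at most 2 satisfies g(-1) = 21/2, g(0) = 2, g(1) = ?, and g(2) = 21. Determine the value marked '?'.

11/2

On equispaced nodes a degree-2 polynomial has vanishing third forward difference, so
  - g(-1) + 3·g(0) - 3·g(1) + g(2) = 0.
Substituting the known values and solving for g(1):
  -3·g(1) = -33/2
  g(1) = 11/2.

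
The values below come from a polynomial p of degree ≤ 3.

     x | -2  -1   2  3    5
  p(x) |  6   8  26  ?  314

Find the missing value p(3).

The 4 known points determine the degree-3 polynomial uniquely.
Write p(x) = ax^3 + bx^2 + cx + d. Substituting each data point gives a linear system:
  -8a + 4b - 2c + d = 6
  -a + b - c + d = 8
  8a + 4b + 2c + d = 26
  125a + 25b + 5c + d = 314
Solving the system yields a = 2, b = 3, c = -3, d = 4.
So p(x) = 2x^3 + 3x^2 - 3x + 4.
Then p(3) = 76.

76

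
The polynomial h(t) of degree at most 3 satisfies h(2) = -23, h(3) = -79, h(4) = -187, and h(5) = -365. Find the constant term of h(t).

5

Write h(t) = at^3 + bt^2 + ct + d. Substituting each data point gives a linear system:
  8a + 4b + 2c + d = -23
  27a + 9b + 3c + d = -79
  64a + 16b + 4c + d = -187
  125a + 25b + 5c + d = -365
Solving the system yields a = -3, b = 1, c = -4, d = 5.
So h(t) = -3t³ + t² - 4t + 5.
The constant term is 5.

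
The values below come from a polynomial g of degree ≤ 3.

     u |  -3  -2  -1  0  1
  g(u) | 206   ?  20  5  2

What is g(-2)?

77

The 4 known points determine the degree-3 polynomial uniquely.
Write g(u) = au^3 + bu^2 + cu + d. Substituting each data point gives a linear system:
  -27a + 9b - 3c + d = 206
  -a + b - c + d = 20
  d = 5
  a + b + c + d = 2
Solving the system yields a = -5, b = 6, c = -4, d = 5.
So g(u) = -5u^3 + 6u^2 - 4u + 5.
Then g(-2) = 77.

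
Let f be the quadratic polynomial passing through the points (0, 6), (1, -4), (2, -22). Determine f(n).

f(n) = -4n^2 - 6n + 6

Write f(n) = an^2 + bn + c. Substituting each data point gives a linear system:
  c = 6
  a + b + c = -4
  4a + 2b + c = -22
Solving the system yields a = -4, b = -6, c = 6.
So f(n) = -4n^2 - 6n + 6.
Check: f(0) = 6. ✓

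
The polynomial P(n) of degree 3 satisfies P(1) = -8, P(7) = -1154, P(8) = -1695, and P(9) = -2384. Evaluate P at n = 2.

-39

Write P(n) = an^3 + bn^2 + cn + d. Substituting each data point gives a linear system:
  a + b + c + d = -8
  343a + 49b + 7c + d = -1154
  512a + 64b + 8c + d = -1695
  729a + 81b + 9c + d = -2384
Solving the system yields a = -3, b = -2, c = -4, d = 1.
So P(n) = -3n^3 - 2n^2 - 4n + 1.
Then P(2) = -39.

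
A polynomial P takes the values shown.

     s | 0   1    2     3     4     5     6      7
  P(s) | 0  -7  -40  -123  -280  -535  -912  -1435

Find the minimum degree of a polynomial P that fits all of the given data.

Forward differences of the values at s = 0, 1, 2, 3, 4, 5, 6, 7:
  P  : 0  -7  -40  -123  -280  -535  -912  -1435
  Δ  : -7  -33  -83  -157  -255  -377  -523
  Δ^2: -26  -50  -74  -98  -122  -146
  Δ^3: -24  -24  -24  -24  -24
  Δ^4: 0  0  0  0
  Δ^5: 0  0  0
  Δ^6: 0  0
  Δ^7: 0
The third differences are constant (-24) and nonzero, while all higher differences vanish, so the minimal degree is 3.

3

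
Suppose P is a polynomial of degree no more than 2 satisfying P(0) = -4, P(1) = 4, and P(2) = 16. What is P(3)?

32

Using the Lagrange interpolation formula with nodes 0, 1, 2:
  L_0(n) = (n - 1)(n - 2) / 2
  L_1(n) = n(n - 2) / -1
  L_2(n) = n(n - 1) / 2
Then P(n) = -4·L_0(n) + 4·L_1(n) + 16·L_2(n).
Expanding and collecting terms gives P(n) = 2n² + 6n - 4.
Evaluating at n = 3: P(3) = 32.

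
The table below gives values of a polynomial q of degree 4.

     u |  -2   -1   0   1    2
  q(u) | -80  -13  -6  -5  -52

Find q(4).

-938

Forward differences of the values at u = -2, -1, 0, 1, 2:
  q  : -80  -13  -6  -5  -52
  Δ  : 67  7  1  -47
  Δ^2: -60  -6  -48
  Δ^3: 54  -42
  Δ^4: -96
The fourth differences are constant, confirming degree 4.
Interpolating (Newton forward form) and evaluating at u = 4 gives q(4) = -938.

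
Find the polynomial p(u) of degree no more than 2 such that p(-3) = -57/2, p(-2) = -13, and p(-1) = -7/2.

Using the Lagrange interpolation formula with nodes -3, -2, -1:
  L_0(u) = (u + 2)(u + 1) / 2
  L_1(u) = (u + 3)(u + 1) / -1
  L_2(u) = (u + 3)(u + 2) / 2
Then p(u) = -57/2·L_0(u) - 13·L_1(u) - 7/2·L_2(u).
Expanding and collecting terms gives p(u) = -3u² + (1/2)u.
Check: p(-1) = -7/2. ✓

p(u) = -3u^2 + (1/2)u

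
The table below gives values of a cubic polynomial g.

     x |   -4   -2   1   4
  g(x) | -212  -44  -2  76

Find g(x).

g(x) = 2x^3 - 4x^2 + 4x - 4

Using the Lagrange interpolation formula with nodes -4, -2, 1, 4:
  L_0(x) = (x + 2)(x - 1)(x - 4) / -80
  L_1(x) = (x + 4)(x - 1)(x - 4) / 36
  L_2(x) = (x + 4)(x + 2)(x - 4) / -45
  L_3(x) = (x + 4)(x + 2)(x - 1) / 144
Then g(x) = -212·L_0(x) - 44·L_1(x) - 2·L_2(x) + 76·L_3(x).
Expanding and collecting terms gives g(x) = 2x³ - 4x² + 4x - 4.
Check: g(4) = 76. ✓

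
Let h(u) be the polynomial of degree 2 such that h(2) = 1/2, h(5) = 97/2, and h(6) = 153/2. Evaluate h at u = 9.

Write h(u) = au^2 + bu + c. Substituting each data point gives a linear system:
  4a + 2b + c = 1/2
  25a + 5b + c = 97/2
  36a + 6b + c = 153/2
Solving the system yields a = 3, b = -5, c = -3/2.
So h(u) = 3u² - 5u - 3/2.
Then h(9) = 393/2.

393/2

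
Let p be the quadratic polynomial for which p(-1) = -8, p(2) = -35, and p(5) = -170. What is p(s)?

Using the Lagrange interpolation formula with nodes -1, 2, 5:
  L_0(s) = (s - 2)(s - 5) / 18
  L_1(s) = (s + 1)(s - 5) / -9
  L_2(s) = (s + 1)(s - 2) / 18
Then p(s) = -8·L_0(s) - 35·L_1(s) - 170·L_2(s).
Expanding and collecting terms gives p(s) = -6s² - 3s - 5.
Check: p(-1) = -8. ✓

p(s) = -6s^2 - 3s - 5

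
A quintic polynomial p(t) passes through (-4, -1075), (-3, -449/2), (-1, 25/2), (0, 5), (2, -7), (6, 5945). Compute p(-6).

Using the Lagrange interpolation formula with nodes -4, -3, -1, 0, 2, 6:
  L_0(t) = (t + 3)(t + 1)t(t - 2)(t - 6) / -720
  L_1(t) = (t + 4)(t + 1)t(t - 2)(t - 6) / 270
  L_2(t) = (t + 4)(t + 3)t(t - 2)(t - 6) / -126
  L_3(t) = (t + 4)(t + 3)(t + 1)(t - 2)(t - 6) / 144
  L_4(t) = (t + 4)(t + 3)(t + 1)t(t - 6) / -720
  L_5(t) = (t + 4)(t + 3)(t + 1)t(t - 2) / 15120
Then p(t) = -1075·L_0(t) - 449/2·L_1(t) + 25/2·L_2(t) + 5·L_3(t) - 7·L_4(t) + 5945·L_5(t).
Expanding and collecting terms gives p(t) = t^5 - t^4 - (5/2)t^3 + t^2 - 6t + 5.
Evaluating at t = -6: p(-6) = -8455.

-8455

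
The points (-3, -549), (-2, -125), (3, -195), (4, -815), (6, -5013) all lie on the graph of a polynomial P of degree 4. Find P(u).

P(u) = -5u^4 + 6u^3 + 4u^2 + 5u - 3

Write P(u) = au^4 + bu^3 + cu^2 + du + e. Substituting each data point gives a linear system:
  81a - 27b + 9c - 3d + e = -549
  16a - 8b + 4c - 2d + e = -125
  81a + 27b + 9c + 3d + e = -195
  256a + 64b + 16c + 4d + e = -815
  1296a + 216b + 36c + 6d + e = -5013
Solving the system yields a = -5, b = 6, c = 4, d = 5, e = -3.
So P(u) = -5u⁴ + 6u³ + 4u² + 5u - 3.
Check: P(6) = -5013. ✓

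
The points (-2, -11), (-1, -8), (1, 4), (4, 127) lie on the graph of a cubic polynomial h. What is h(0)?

-5

Write h(x) = ax^3 + bx^2 + cx + d. Substituting each data point gives a linear system:
  -8a + 4b - 2c + d = -11
  -a + b - c + d = -8
  a + b + c + d = 4
  64a + 16b + 4c + d = 127
Solving the system yields a = 1, b = 3, c = 5, d = -5.
So h(x) = x^3 + 3x^2 + 5x - 5.
Then h(0) = -5.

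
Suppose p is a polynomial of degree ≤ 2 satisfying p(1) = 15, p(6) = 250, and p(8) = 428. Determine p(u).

Write p(u) = au^2 + bu + c. Substituting each data point gives a linear system:
  a + b + c = 15
  36a + 6b + c = 250
  64a + 8b + c = 428
Solving the system yields a = 6, b = 5, c = 4.
So p(u) = 6u² + 5u + 4.
Check: p(1) = 15. ✓

p(u) = 6u^2 + 5u + 4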